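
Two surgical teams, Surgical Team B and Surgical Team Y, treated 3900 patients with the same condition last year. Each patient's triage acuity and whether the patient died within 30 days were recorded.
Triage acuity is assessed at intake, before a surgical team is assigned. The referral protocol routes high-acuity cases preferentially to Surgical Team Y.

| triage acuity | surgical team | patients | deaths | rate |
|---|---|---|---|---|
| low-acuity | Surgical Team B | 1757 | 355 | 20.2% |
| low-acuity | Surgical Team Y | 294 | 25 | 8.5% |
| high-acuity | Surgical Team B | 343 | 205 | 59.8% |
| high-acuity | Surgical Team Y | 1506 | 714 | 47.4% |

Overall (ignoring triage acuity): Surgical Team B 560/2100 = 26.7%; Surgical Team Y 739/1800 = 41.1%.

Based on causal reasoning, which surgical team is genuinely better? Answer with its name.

Surgical Team Y

The triage acuity-specific comparison favours Surgical Team Y throughout, but the pooled figures favour Surgical Team B. The question is whether to condition on triage acuity.
Triage acuity is set before the surgical team has any effect — it is not caused by the surgical team — and it independently drives the outcome. That makes it a confounder, so the causal comparison is within triage acuity levels.
Within each level — low-acuity: 20.2% vs 8.5%; high-acuity: 59.8% vs 47.4% — Surgical Team Y is lower every time.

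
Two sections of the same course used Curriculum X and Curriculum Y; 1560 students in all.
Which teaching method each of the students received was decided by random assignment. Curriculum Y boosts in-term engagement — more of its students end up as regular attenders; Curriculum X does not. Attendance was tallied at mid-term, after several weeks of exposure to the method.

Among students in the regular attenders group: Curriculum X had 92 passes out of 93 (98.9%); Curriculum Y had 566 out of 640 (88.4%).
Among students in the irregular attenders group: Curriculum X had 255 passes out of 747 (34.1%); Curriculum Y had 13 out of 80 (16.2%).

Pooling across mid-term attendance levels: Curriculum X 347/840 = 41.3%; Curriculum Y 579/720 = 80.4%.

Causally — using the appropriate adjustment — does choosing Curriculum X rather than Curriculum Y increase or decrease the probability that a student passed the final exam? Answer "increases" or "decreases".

Mid-term attendance lies on the pathway teaching method → mid-term attendance → outcome, so adjusting for it blocks the indirect effect. For the total causal effect of teaching method, use the unadjusted pooled rates.
Pooled: Curriculum X 41.3% vs Curriculum Y 80.4%; Curriculum Y is higher overall.

decreases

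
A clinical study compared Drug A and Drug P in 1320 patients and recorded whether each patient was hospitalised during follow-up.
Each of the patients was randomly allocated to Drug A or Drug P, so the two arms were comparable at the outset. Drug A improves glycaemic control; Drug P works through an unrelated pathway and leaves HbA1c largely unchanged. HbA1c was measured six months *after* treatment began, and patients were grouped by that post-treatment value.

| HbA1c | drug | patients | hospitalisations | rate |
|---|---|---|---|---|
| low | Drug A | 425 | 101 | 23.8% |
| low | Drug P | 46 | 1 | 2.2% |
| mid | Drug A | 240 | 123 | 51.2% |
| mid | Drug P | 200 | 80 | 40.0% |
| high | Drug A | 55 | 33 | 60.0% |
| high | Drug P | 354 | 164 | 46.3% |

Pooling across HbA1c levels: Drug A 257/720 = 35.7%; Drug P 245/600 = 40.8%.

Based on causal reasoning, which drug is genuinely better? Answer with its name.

Drug A

Drug P is lower inside every HbA1c stratum but Drug A is lower in aggregate. Whether to stratify depends on how HbA1c relates to the drug.
HbA1c is recorded after the drug and is itself shifted by it — it sits on the causal path from drug to outcome. Conditioning on a mediator would strip out part of the effect we want; the pooled comparison gives the total causal effect.
Pooled: Drug A 35.7% vs Drug P 40.8%; Drug A is lower overall.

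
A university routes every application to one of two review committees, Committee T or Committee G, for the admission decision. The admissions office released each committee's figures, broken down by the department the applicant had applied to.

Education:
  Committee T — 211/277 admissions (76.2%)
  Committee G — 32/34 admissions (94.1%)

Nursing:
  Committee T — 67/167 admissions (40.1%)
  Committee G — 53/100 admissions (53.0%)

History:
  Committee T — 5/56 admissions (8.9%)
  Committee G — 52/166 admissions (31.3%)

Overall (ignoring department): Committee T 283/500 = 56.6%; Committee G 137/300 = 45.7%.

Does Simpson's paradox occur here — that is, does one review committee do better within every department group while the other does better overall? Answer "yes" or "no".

Within each department level (Education 76.2% vs 94.1%; Nursing 40.1% vs 53.0%; History 8.9% vs 31.3%), Committee G has the higher rate every time. Pooled: 56.6% vs 45.7% — Committee T has the higher rate overall. The two comparisons disagree.

yes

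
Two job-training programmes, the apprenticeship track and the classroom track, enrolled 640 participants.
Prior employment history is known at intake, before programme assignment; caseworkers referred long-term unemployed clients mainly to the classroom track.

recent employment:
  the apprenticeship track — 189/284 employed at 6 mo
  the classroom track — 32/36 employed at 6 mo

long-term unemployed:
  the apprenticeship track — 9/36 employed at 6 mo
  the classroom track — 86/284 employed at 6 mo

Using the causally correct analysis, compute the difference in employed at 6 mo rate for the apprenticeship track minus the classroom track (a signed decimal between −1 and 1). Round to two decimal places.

-0.14

Prior employment history satisfies the back-door criterion: it is not a descendant of the programme, and it blocks the spurious path from programme to outcome. Adjusting for it (i.e., using the within-prior employment history rates) gives the causal effect.
Adjusting over the population distribution of prior employment history: 0.500·(0.665−0.889) + 0.500·(0.250−0.303) = -0.138.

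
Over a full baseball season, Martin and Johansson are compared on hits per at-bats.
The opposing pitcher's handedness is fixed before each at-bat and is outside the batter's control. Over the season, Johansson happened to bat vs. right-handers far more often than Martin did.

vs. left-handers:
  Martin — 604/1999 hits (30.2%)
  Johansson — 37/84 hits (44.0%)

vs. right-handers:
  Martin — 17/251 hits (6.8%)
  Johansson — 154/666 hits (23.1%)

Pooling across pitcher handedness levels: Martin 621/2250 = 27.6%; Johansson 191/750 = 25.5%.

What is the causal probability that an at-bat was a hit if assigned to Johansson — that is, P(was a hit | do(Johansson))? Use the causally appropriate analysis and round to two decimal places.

Pitcher handedness satisfies the back-door criterion: it is not a descendant of the player, and it blocks the spurious path from player to outcome. Adjusting for it (i.e., using the within-pitcher handedness rates) gives the causal effect.
Standardising Johansson to the population pitcher handedness mix: 0.694·37/84 + 0.306·154/666 = 0.377.

0.38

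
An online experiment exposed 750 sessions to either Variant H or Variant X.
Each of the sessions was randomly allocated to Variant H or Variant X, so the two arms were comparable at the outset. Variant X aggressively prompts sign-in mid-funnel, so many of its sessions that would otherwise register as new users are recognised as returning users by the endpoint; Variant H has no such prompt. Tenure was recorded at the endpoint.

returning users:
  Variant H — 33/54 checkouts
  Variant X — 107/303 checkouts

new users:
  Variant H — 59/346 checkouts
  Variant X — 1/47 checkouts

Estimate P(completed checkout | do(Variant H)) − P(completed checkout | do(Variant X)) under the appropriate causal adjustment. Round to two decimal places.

-0.08

The user tenure-specific comparison favours Variant H throughout, but the pooled figures favour Variant X. The question is whether to condition on user tenure.
User tenure is recorded after the variant and is itself shifted by it — it sits on the causal path from variant to outcome. Conditioning on a mediator would strip out part of the effect we want; the pooled comparison gives the total causal effect.
The causal difference is the pooled difference: 0.230 − 0.309 = -0.079.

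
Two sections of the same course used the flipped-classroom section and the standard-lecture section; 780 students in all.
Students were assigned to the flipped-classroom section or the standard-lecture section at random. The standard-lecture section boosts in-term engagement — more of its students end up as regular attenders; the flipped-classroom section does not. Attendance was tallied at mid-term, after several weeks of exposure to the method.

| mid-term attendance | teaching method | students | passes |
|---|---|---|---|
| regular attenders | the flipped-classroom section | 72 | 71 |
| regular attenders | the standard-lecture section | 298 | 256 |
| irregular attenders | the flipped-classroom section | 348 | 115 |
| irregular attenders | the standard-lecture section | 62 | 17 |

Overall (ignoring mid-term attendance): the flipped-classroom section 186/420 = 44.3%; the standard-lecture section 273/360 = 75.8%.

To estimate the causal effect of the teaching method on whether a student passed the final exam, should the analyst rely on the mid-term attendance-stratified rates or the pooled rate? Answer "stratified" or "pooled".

pooled

Within every mid-term attendance level the flipped-classroom section has the higher rate, yet pooled the standard-lecture section does — Simpson's reversal.
Stratifying would compare teaching methods among students the teaching methods themselves sorted into mid-term attendance groups — a form of selection on an intermediate. The unconditioned pooled rates give the total causal effect.
Pooled: the flipped-classroom section 44.3% vs the standard-lecture section 75.8%; the standard-lecture section is higher overall.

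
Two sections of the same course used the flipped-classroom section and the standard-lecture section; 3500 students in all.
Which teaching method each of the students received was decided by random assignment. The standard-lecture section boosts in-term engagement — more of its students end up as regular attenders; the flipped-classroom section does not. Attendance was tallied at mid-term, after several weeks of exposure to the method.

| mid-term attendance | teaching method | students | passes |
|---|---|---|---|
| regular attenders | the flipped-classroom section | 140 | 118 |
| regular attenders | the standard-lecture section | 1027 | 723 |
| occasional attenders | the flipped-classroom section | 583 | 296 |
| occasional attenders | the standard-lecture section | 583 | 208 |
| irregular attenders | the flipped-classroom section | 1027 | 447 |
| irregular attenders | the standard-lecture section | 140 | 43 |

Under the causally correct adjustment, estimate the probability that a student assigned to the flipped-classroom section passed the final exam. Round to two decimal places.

Stratifying would compare teaching methods among students the teaching methods themselves sorted into mid-term attendance groups — a form of selection on an intermediate. The unconditioned pooled rates give the total causal effect.
So P(outcome | do(the flipped-classroom section)) is just the pooled rate for the flipped-classroom section: 861/1750 = 0.492.

0.49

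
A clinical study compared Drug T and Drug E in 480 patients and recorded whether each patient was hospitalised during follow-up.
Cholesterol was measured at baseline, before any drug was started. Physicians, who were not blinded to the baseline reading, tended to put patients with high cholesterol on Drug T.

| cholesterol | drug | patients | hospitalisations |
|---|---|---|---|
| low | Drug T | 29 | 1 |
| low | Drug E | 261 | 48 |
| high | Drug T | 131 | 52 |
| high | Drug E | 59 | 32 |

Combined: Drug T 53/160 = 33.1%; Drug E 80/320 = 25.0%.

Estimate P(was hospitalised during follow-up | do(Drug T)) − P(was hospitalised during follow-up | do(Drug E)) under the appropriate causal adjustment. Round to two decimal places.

-0.15

The cholesterol-specific comparison favours Drug T throughout, but the pooled figures favour Drug E. The question is whether to condition on cholesterol.
Cholesterol is set before the drug has any effect — it is not caused by the drug — and it independently drives the outcome. That makes it a confounder, so the causal comparison is within cholesterol levels.
Adjusting over the population distribution of cholesterol: 0.604·(0.034−0.184) + 0.396·(0.397−0.542) = -0.148.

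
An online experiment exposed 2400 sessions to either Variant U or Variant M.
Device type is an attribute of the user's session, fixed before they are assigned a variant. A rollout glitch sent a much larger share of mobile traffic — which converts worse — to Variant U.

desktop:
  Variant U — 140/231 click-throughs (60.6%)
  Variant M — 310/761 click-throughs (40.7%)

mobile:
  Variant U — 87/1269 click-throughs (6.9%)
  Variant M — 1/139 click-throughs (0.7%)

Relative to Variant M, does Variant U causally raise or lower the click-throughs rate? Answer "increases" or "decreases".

Within every device type level Variant U has the higher rate, yet pooled Variant M does — Simpson's reversal.
Device type differs across variants for reasons unrelated to any effect of the variant itself, and it separately predicts the outcome — a classic confounder. We must compare within device type levels.
Within each level — desktop: 60.6% vs 40.7%; mobile: 6.9% vs 0.7% — Variant U is higher every time.

increases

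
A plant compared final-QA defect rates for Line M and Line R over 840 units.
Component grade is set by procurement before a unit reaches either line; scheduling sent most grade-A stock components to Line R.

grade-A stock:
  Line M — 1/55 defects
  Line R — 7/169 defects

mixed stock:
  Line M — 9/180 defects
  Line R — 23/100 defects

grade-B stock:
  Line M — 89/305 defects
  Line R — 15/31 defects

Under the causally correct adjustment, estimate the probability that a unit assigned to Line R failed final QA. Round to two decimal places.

0.28

Here component grade is a common cause — it drives both which line a case falls under and the outcome. The crude comparison mixes populations; the stratum-specific rates are the causally relevant ones.
Standardising Line R to the population component grade mix: 0.267·7/169 + 0.333·23/100 + 0.400·15/31 = 0.281.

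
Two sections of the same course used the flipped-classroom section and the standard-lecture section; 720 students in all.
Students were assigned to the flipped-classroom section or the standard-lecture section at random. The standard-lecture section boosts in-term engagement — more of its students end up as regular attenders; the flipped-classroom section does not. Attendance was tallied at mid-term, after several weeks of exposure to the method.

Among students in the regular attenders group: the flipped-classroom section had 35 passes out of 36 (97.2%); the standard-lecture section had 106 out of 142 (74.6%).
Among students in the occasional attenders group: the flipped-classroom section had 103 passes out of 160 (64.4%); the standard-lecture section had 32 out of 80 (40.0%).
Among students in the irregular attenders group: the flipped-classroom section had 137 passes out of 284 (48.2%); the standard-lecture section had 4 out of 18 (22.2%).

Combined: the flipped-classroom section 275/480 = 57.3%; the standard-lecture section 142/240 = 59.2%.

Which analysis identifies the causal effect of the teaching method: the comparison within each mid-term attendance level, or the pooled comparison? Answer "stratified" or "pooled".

Because the teaching method influences mid-term attendance, mid-term attendance is a post-treatment mediator, not a confounder. Stratifying on it would bias the estimate; the causal effect is the crude pooled difference.
Pooled: the flipped-classroom section 57.3% vs the standard-lecture section 59.2%; the standard-lecture section is higher overall.

pooled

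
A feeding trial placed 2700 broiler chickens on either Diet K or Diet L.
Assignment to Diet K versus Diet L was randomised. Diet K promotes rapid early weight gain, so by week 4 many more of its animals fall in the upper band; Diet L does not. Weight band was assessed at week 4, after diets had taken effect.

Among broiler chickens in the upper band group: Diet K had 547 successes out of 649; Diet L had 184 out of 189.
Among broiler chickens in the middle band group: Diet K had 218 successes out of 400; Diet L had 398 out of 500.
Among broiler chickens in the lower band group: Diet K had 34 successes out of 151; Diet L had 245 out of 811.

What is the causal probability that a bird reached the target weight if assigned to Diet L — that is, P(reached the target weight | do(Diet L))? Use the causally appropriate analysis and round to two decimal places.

0.55

Week-4 weight band is recorded after the diet and is itself shifted by it — it sits on the causal path from diet to outcome. Conditioning on a mediator would strip out part of the effect we want; the pooled comparison gives the total causal effect.
So P(outcome | do(Diet L)) is just the pooled rate for Diet L: 827/1500 = 0.551.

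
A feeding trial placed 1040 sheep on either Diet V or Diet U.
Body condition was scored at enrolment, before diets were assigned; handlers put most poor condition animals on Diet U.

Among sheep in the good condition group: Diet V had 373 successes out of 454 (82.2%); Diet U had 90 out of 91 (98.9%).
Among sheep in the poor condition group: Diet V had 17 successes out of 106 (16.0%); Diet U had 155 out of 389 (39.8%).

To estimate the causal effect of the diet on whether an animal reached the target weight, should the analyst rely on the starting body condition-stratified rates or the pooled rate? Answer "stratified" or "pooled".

stratified

The starting body condition-specific comparison favours Diet U throughout, but the pooled figures favour Diet V. The question is whether to condition on starting body condition.
The imbalance in starting body condition arose from how sheep were allocated, not from anything the diet did; and starting body condition independently affects the outcome. The pooled gap is confounded — condition on starting body condition.
Within each level — good condition: 82.2% vs 98.9%; poor condition: 16.0% vs 39.8% — Diet U is higher every time.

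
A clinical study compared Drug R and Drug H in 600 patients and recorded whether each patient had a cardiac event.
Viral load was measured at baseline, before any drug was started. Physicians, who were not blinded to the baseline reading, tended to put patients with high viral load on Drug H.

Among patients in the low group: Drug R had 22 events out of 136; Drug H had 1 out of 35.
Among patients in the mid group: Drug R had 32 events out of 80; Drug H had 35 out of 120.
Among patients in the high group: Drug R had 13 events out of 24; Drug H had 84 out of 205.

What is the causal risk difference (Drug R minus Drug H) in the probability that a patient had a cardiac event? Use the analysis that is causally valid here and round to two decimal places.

+0.12

Drug H is lower inside every viral load stratum but Drug R is lower in aggregate. Whether to stratify depends on how viral load relates to the drug.
The imbalance in viral load arose from how patients were allocated, not from anything the drug did; and viral load independently affects the outcome. The pooled gap is confounded — condition on viral load.
Adjusting over the population distribution of viral load: 0.285·(0.162−0.029) + 0.333·(0.400−0.292) + 0.382·(0.542−0.410) = +0.124.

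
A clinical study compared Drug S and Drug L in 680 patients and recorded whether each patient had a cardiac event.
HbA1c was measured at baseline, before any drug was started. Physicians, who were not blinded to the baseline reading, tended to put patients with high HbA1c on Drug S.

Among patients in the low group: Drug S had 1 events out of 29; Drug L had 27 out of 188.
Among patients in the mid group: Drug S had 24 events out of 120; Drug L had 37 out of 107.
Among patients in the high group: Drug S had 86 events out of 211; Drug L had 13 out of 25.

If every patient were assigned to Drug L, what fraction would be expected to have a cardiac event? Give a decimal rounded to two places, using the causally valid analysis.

0.34

Within every HbA1c level Drug S has the lower rate, yet pooled Drug L does — Simpson's reversal.
HbA1c differs across drugs for reasons unrelated to any effect of the drug itself, and it separately predicts the outcome — a classic confounder. We must compare within HbA1c levels.
Standardising Drug L to the population HbA1c mix: 0.319·27/188 + 0.334·37/107 + 0.347·13/25 = 0.342.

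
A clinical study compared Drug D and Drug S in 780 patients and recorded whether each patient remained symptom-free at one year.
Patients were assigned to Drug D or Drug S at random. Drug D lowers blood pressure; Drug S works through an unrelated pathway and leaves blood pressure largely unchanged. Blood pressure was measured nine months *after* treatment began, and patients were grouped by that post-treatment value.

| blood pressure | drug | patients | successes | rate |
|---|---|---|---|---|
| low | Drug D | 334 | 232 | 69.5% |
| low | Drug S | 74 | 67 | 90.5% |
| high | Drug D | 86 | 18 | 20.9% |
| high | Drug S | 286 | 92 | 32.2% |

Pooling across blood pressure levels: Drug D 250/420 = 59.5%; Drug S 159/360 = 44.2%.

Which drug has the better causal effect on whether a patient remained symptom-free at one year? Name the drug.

The blood pressure-specific comparison favours Drug S throughout, but the pooled figures favour Drug D. The question is whether to condition on blood pressure.
Because the drug influences blood pressure, blood pressure is a post-treatment mediator, not a confounder. Stratifying on it would bias the estimate; the causal effect is the crude pooled difference.
Pooled: Drug D 59.5% vs Drug S 44.2%; Drug D is higher overall.

Drug D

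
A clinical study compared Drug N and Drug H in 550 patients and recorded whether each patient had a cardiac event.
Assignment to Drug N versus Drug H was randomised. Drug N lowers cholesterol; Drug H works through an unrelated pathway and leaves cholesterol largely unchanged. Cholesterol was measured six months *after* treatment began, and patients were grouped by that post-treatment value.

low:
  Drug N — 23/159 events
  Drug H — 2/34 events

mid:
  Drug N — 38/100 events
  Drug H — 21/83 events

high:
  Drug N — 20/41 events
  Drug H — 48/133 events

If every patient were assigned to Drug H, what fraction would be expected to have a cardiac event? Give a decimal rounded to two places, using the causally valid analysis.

Cholesterol is recorded after the drug and is itself shifted by it — it sits on the causal path from drug to outcome. Conditioning on a mediator would strip out part of the effect we want; the pooled comparison gives the total causal effect.
So P(outcome | do(Drug H)) is just the pooled rate for Drug H: 71/250 = 0.284.

0.28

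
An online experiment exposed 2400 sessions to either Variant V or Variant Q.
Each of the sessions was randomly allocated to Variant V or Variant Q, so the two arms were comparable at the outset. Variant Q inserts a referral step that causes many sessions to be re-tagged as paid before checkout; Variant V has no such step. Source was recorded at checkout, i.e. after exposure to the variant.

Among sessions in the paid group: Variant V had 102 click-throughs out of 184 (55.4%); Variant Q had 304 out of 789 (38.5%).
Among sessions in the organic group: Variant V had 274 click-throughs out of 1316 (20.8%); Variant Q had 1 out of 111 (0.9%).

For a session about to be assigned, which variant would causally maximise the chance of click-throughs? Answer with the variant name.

Traffic source is recorded after the variant and is itself shifted by it — it sits on the causal path from variant to outcome. Conditioning on a mediator would strip out part of the effect we want; the pooled comparison gives the total causal effect.
Pooled: Variant V 25.1% vs Variant Q 33.9%; Variant Q is higher overall.

Variant Q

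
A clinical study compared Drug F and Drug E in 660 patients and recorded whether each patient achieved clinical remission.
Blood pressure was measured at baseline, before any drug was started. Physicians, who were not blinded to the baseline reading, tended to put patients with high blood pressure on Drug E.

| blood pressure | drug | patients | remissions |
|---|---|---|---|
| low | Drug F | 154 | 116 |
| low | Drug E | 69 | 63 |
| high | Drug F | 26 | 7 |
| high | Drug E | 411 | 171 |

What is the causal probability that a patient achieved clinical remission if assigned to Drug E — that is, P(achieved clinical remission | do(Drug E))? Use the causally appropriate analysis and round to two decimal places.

0.58

The imbalance in blood pressure arose from how patients were allocated, not from anything the drug did; and blood pressure independently affects the outcome. The pooled gap is confounded — condition on blood pressure.
Standardising Drug E to the population blood pressure mix: 0.338·63/69 + 0.662·171/411 = 0.584.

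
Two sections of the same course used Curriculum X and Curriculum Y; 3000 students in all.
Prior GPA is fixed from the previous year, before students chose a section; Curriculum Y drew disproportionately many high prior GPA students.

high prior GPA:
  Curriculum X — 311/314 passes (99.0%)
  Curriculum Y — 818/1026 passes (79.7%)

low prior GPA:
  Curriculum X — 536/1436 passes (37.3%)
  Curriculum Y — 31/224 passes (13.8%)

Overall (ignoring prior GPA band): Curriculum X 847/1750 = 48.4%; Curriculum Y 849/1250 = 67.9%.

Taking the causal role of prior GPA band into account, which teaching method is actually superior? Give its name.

Since prior GPA band is a pre-existing factor (not a product of the teaching method) and it affects the outcome on its own, it is a confounder. The stratified rates, not the pooled rate, identify the causal effect.
Within each level — high prior GPA: 99.0% vs 79.7%; low prior GPA: 37.3% vs 13.8% — Curriculum X is higher every time.

Curriculum X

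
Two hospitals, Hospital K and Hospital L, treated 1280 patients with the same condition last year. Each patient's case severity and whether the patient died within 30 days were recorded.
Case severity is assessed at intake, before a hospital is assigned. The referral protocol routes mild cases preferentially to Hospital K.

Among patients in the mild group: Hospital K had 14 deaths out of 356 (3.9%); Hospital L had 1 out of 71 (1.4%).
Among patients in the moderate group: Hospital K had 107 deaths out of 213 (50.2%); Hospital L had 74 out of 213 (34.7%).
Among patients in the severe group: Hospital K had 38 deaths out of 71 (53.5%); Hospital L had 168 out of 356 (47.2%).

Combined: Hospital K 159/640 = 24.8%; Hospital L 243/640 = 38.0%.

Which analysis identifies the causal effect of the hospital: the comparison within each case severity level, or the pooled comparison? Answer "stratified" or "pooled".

Case severity is set before the hospital has any effect — it is not caused by the hospital — and it independently drives the outcome. That makes it a confounder, so the causal comparison is within case severity levels.
Within each level — mild: 3.9% vs 1.4%; moderate: 50.2% vs 34.7%; severe: 53.5% vs 47.2% — Hospital L is lower every time.

stratified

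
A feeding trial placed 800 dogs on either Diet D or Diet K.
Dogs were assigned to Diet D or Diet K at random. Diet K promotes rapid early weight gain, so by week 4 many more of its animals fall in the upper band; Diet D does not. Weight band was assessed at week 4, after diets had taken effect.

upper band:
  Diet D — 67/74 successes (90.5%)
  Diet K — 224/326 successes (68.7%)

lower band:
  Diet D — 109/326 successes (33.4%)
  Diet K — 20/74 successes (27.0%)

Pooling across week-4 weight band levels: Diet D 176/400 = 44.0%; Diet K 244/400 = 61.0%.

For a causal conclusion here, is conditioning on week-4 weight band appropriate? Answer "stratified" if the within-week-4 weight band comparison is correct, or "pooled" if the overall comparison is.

Within every week-4 weight band level Diet D has the higher rate, yet pooled Diet K does — Simpson's reversal.
Week-4 weight band here is a post-treatment variable shaped by the diet; conditioning on it would introduce bias rather than remove it. The overall comparison is the causal one.
Pooled: Diet D 44.0% vs Diet K 61.0%; Diet K is higher overall.

pooled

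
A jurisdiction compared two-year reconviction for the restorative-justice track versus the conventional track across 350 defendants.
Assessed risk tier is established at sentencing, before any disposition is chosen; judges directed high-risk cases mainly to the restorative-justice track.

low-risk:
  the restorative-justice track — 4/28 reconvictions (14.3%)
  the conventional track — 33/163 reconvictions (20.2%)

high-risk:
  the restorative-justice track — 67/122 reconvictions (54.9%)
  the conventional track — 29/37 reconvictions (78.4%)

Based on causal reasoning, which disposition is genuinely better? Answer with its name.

the restorative-justice track

The stratified and pooled comparisons disagree (the restorative-justice track wins within each assessed risk tier; the conventional track wins overall), so the answer turns on the causal role of assessed risk tier.
Assessed risk tier differs across dispositions for reasons unrelated to any effect of the disposition itself, and it separately predicts the outcome — a classic confounder. We must compare within assessed risk tier levels.
Within each level — low-risk: 14.3% vs 20.2%; high-risk: 54.9% vs 78.4% — the restorative-justice track is lower every time.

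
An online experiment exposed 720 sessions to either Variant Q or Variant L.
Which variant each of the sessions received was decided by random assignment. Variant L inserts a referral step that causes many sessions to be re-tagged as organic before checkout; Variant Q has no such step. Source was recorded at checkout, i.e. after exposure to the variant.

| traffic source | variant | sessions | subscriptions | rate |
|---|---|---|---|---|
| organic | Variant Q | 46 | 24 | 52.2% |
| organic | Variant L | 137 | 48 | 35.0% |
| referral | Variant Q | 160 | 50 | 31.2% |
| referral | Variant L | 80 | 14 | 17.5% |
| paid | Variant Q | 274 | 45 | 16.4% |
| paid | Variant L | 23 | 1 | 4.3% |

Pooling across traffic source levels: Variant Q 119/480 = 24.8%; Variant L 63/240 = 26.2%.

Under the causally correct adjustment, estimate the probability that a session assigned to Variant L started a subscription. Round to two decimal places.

0.26

The stratified and pooled comparisons disagree (Variant Q wins within each traffic source; Variant L wins overall), so the answer turns on the causal role of traffic source.
Traffic source is recorded after the variant and is itself shifted by it — it sits on the causal path from variant to outcome. Conditioning on a mediator would strip out part of the effect we want; the pooled comparison gives the total causal effect.
So P(outcome | do(Variant L)) is just the pooled rate for Variant L: 63/240 = 0.263.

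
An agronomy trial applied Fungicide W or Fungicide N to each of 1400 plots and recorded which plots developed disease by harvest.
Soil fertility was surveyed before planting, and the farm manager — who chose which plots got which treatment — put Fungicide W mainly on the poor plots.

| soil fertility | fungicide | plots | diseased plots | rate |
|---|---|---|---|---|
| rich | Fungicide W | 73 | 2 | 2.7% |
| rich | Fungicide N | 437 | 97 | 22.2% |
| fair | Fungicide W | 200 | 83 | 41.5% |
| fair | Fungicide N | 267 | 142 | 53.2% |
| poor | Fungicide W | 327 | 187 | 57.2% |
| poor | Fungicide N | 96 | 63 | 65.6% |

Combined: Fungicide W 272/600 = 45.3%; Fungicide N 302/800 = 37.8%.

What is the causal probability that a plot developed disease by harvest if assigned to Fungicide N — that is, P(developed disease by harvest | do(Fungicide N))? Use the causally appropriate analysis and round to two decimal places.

0.46

The stratified and pooled comparisons disagree (Fungicide W wins within each soil fertility; Fungicide N wins overall), so the answer turns on the causal role of soil fertility.
Here soil fertility is a common cause — it drives both which fungicide a case falls under and the outcome. The crude comparison mixes populations; the stratum-specific rates are the causally relevant ones.
Standardising Fungicide N to the population soil fertility mix: 0.364·97/437 + 0.334·142/267 + 0.302·63/96 = 0.457.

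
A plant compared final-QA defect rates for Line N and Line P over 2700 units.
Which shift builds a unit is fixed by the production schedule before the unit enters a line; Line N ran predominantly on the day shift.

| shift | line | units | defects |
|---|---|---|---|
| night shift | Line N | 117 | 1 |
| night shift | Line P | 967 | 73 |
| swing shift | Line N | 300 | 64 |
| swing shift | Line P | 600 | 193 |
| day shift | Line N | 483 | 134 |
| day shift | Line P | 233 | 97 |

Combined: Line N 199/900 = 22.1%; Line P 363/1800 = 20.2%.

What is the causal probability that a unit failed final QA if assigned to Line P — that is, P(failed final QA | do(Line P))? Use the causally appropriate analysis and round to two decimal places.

0.25

Shift differs across lines for reasons unrelated to any effect of the line itself, and it separately predicts the outcome — a classic confounder. We must compare within shift levels.
Standardising Line P to the population shift mix: 0.401·73/967 + 0.333·193/600 + 0.265·97/233 = 0.248.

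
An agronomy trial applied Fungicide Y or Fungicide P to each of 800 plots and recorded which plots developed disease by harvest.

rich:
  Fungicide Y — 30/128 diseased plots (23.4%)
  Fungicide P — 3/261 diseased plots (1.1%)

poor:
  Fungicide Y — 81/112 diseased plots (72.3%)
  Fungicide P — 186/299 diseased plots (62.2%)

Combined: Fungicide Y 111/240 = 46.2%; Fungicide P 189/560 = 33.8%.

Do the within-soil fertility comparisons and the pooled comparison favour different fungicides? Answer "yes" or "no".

Within each soil fertility level (rich 23.4% vs 1.1%; poor 72.3% vs 62.2%), Fungicide P has the lower rate every time. Pooled: 46.2% vs 33.8% — Fungicide P has the lower rate overall. They agree.

no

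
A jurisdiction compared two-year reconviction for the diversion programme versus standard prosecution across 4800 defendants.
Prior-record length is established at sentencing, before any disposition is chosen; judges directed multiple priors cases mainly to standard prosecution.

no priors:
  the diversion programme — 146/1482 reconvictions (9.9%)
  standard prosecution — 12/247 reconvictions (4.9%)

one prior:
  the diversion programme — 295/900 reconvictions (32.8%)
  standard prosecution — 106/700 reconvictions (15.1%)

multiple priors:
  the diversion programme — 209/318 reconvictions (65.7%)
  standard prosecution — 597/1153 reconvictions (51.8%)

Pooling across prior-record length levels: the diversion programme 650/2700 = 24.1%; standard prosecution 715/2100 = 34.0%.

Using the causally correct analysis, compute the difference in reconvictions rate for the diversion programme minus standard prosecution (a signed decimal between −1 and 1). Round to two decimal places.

+0.12

Since prior-record length is a pre-existing factor (not a product of the disposition) and it affects the outcome on its own, it is a confounder. The stratified rates, not the pooled rate, identify the causal effect.
Adjusting over the population distribution of prior-record length: 0.360·(0.099−0.049) + 0.333·(0.328−0.151) + 0.306·(0.657−0.518) = +0.120.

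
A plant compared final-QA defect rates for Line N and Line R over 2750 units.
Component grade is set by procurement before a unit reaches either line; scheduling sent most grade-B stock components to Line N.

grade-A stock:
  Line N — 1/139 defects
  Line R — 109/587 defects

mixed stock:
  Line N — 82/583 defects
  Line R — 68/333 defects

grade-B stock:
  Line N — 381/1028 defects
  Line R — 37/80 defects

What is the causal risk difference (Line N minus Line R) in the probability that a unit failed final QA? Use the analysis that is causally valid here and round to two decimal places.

The component grade-specific comparison favours Line N throughout, but the pooled figures favour Line R. The question is whether to condition on component grade.
Component grade satisfies the back-door criterion: it is not a descendant of the line, and it blocks the spurious path from line to outcome. Adjusting for it (i.e., using the within-component grade rates) gives the causal effect.
Adjusting over the population distribution of component grade: 0.264·(0.007−0.186) + 0.333·(0.141−0.204) + 0.403·(0.371−0.463) = -0.105.

-0.11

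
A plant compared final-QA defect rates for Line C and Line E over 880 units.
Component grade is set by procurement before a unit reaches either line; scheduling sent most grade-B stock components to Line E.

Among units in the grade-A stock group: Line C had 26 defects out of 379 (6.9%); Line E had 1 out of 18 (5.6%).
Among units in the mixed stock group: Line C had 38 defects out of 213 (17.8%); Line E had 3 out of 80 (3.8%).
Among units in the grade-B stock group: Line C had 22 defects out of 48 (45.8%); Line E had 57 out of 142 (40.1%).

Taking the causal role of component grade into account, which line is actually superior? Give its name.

Line E

Line E is lower inside every component grade stratum but Line C is lower in aggregate. Whether to stratify depends on how component grade relates to the line.
Here component grade is a common cause — it drives both which line a case falls under and the outcome. The crude comparison mixes populations; the stratum-specific rates are the causally relevant ones.
Within each level — grade-A stock: 6.9% vs 5.6%; mixed stock: 17.8% vs 3.8%; grade-B stock: 45.8% vs 40.1% — Line E is lower every time.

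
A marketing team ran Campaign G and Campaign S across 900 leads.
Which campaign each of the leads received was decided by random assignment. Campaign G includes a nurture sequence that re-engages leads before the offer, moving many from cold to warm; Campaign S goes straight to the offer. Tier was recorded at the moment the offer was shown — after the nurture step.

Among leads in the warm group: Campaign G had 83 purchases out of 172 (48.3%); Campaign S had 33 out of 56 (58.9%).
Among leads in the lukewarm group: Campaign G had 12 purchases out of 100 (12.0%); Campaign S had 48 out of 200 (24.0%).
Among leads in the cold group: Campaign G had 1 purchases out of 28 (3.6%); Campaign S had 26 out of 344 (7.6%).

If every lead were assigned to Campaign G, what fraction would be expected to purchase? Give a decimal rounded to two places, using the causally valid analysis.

The stratified and pooled comparisons disagree (Campaign S wins within each engagement tier; Campaign G wins overall), so the answer turns on the causal role of engagement tier.
Engagement tier is downstream of the campaign. One should not condition on a consequence of treatment, so the overall rates are the right comparison.
So P(outcome | do(Campaign G)) is just the pooled rate for Campaign G: 96/300 = 0.320.

0.32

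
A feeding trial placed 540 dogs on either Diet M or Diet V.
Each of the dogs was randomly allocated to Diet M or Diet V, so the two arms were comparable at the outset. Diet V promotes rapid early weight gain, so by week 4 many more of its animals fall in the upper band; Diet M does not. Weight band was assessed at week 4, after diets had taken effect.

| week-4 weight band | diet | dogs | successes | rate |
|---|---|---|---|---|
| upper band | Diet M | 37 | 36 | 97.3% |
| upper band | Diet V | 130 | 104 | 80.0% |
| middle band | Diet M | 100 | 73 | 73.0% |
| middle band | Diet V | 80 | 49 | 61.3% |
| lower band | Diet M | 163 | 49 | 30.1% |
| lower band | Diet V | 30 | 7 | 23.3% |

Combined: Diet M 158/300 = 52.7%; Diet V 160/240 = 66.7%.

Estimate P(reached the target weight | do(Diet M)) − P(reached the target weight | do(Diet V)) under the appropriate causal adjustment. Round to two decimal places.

Week-4 weight band here is a post-treatment variable shaped by the diet; conditioning on it would introduce bias rather than remove it. The overall comparison is the causal one.
The causal difference is the pooled difference: 0.527 − 0.667 = -0.140.

-0.14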